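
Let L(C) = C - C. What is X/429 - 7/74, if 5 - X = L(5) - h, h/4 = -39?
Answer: -14177/31746 ≈ -0.44658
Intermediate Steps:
L(C) = 0
h = -156 (h = 4*(-39) = -156)
X = -151 (X = 5 - (0 - 1*(-156)) = 5 - (0 + 156) = 5 - 1*156 = 5 - 156 = -151)
X/429 - 7/74 = -151/429 - 7/74 = -14177/31746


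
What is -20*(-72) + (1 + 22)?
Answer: 1463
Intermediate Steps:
-20*(-72) + (1 + 22) = 1440 + 23 = 1463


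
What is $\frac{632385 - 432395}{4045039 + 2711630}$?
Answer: $\frac{199990}{6756669} \approx 0.029599$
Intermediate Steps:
$\frac{632385 - 432395}{4045039 + 2711630} = \frac{199990}{6756669}$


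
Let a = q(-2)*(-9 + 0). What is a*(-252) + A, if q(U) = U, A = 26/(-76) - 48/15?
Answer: -862513/190 ≈ -4539.5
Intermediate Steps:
A = -673/190 (A = 26*(-1/76) - 48*1/15 = -13/38 - 16/5 = -673/190 ≈ -3.5421)
a = 18 (a = -2*(-9 + 0) = -2*(-9) = 18)
a*(-252) + A = 18*(-252) - 673/190 = -4536 - 673/190 = -862513/190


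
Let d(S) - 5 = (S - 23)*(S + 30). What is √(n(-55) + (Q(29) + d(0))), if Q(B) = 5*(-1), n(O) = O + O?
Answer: 20*I*√2 ≈ 28.284*I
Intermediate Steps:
n(O) = 2*O
Q(B) = -5
d(S) = 5 + (-23 + S)*(30 + S) (d(S) = 5 + (S - 23)*(S + 30) = 5 + (-23 + S)*(30 + S))
√(n(-55) + (Q(29) + d(0))) = √(2*(-55) + (-5 + (-685 + 0² + 7*0))) = √(-110 + (-5 + (-685 + 0 + 0))) = √(-110 + (-5 - 685)) = √(-110 - 690) = √(-800) = 20*I*√2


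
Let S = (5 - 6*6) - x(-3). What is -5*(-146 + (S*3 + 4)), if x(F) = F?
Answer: 1130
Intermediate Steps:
S = -28 (S = (5 - 6*6) - 1*(-3) = (5 - 1*36) + 3 = (5 - 36) + 3 = -31 + 3 = -28)
-5*(-146 + (S*3 + 4)) = -5*(-146 + (-28*3 + 4)) = -5*(-146 + (-84 + 4)) = -5*(-146 - 80) = -5*(-226) = 1130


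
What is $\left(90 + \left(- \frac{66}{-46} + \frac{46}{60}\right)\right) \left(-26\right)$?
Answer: $- \frac{827047}{345} \approx -2397.2$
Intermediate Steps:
$\left(90 + \left(- \frac{66}{-46} + \frac{46}{60}\right)\right) \left(-26\right) = \left(90 + \left(\left(-66\right) \left(- \frac{1}{46}\right) + 46 \cdot \frac{1}{60}\right)\right) \left(-26\right) = \left(90 + \left(\frac{33}{23} + \frac{23}{30}\right)\right) \left(-26\right) = \left(90 + \frac{1519}{690}\right) \left(-26\right) = \frac{63619}{690} \left(-26\right) = - \frac{827047}{345}$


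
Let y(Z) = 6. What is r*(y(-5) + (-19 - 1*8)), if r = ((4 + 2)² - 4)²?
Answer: -21504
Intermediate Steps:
r = 1024 (r = (6² - 4)² = (36 - 4)² = 32² = 1024)
r*(y(-5) + (-19 - 1*8)) = 1024*(6 + (-19 - 1*8)) = 1024*(6 + (-19 - 8)) = 1024*(6 - 27) = 1024*(-21) = -21504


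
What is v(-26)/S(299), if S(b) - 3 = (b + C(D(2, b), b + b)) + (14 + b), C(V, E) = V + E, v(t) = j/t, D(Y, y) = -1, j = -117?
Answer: 3/808 ≈ 0.0037129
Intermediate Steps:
v(t) = -117/t
C(V, E) = E + V
S(b) = 16 + 4*b (S(b) = 3 + ((b + ((b + b) - 1)) + (14 + b)) = 3 + ((b + (2*b - 1)) + (14 + b)) = 3 + ((b + (-1 + 2*b)) + (14 + b)) = 3 + ((-1 + 3*b) + (14 + b)) = 3 + (13 + 4*b) = 16 + 4*b)
v(-26)/S(299) = (-117/(-26))/(16 + 4*299) = (-117*(-1/26))/(16 + 1196) = (9/2)/1212 = (9/2)*(1/1212) = 3/808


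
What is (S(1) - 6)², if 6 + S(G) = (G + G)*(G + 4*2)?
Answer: 36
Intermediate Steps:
S(G) = -6 + 2*G*(8 + G) (S(G) = -6 + (G + G)*(G + 4*2) = -6 + (2*G)*(G + 8) = -6 + (2*G)*(8 + G) = -6 + 2*G*(8 + G))
(S(1) - 6)² = ((-6 + 2*1² + 16*1) - 6)² = ((-6 + 2*1 + 16) - 6)² = ((-6 + 2 + 16) - 6)² = (12 - 6)² = 6² = 36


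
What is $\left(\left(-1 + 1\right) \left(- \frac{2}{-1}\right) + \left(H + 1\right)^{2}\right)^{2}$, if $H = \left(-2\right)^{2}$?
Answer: $625$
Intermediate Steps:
$H = 4$
$\left(\left(-1 + 1\right) \left(- \frac{2}{-1}\right) + \left(H + 1\right)^{2}\right)^{2} = \left(\left(-1 + 1\right) \left(- \frac{2}{-1}\right) + \left(4 + 1\right)^{2}\right)^{2} = \left(0 \left(\left(-2\right) \left(-1\right)\right) + 5^{2}\right)^{2} = \left(0 \cdot 2 + 25\right)^{2} = \left(0 + 25\right)^{2} = 25^{2} = 625$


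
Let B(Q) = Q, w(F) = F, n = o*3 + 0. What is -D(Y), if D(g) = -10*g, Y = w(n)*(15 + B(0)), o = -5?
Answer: -2250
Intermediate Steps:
n = -15 (n = -5*3 + 0 = -15 + 0 = -15)
Y = -225 (Y = -15*(15 + 0) = -15*15 = -225)
-D(Y) = -(-10)*(-225) = -1*2250 = -2250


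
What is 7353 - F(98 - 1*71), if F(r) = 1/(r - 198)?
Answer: 1257364/171 ≈ 7353.0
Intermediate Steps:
F(r) = 1/(-198 + r)
7353 - F(98 - 1*71) = 7353 - 1/(-198 + (98 - 1*71)) = 7353 - 1/(-198 + (98 - 71)) = 7353 - 1/(-198 + 27) = 7353 - 1/(-171) = 7353 - 1*(-1/171) = 7353 + 1/171 = 1257364/171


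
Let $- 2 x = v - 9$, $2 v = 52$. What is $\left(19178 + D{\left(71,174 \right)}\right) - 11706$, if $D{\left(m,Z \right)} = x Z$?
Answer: $5993$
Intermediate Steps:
$v = 26$ ($v = \frac{1}{2} \cdot 52 = 26$)
$x = - \frac{17}{2}$ ($x = - \frac{26 - 9}{2} = \left(- \frac{1}{2}\right) 17 = - \frac{17}{2} \approx -8.5$)
$D{\left(m,Z \right)} = - \frac{17 Z}{2}$
$\left(19178 + D{\left(71,174 \right)}\right) - 11706 = \left(19178 - 1479\right) - 11706 = 17699 - 11706 = 5993$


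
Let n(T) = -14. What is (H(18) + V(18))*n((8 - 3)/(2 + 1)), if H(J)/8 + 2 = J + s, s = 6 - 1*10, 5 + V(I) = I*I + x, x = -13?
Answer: -5628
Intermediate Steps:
V(I) = -18 + I² (V(I) = -5 + (I*I - 13) = -5 + (I² - 13) = -5 + (-13 + I²) = -18 + I²)
s = -4 (s = 6 - 10 = -4)
H(J) = -48 + 8*J (H(J) = -16 + 8*(J - 4) = -16 + 8*(-4 + J) = -16 + (-32 + 8*J) = -48 + 8*J)
(H(18) + V(18))*n((8 - 3)/(2 + 1)) = ((-48 + 8*18) + (-18 + 18²))*(-14) = ((-48 + 144) + (-18 + 324))*(-14) = (96 + 306)*(-14) = 402*(-14) = -5628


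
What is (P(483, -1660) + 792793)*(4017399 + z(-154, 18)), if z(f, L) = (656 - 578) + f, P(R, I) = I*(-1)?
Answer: 3191574309319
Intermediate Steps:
P(R, I) = -I
z(f, L) = 78 + f
(P(483, -1660) + 792793)*(4017399 + z(-154, 18)) = (-1*(-1660) + 792793)*(4017399 + (78 - 154)) = (1660 + 792793)*(4017399 - 76) = 794453*4017323 = 3191574309319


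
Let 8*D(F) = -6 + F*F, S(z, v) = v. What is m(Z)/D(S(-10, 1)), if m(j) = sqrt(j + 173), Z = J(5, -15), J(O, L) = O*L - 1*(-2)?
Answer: -16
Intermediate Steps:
J(O, L) = 2 + L*O (J(O, L) = L*O + 2 = 2 + L*O)
D(F) = -3/4 + F**2/8 (D(F) = (-6 + F*F)/8 = (-6 + F**2)/8 = -3/4 + F**2/8)
Z = -73 (Z = 2 - 15*5 = 2 - 75 = -73)
m(j) = sqrt(173 + j)
m(Z)/D(S(-10, 1)) = sqrt(173 - 73)/(-3/4 + (1/8)*1**2) = sqrt(100)/(-3/4 + (1/8)*1) = 10/(-3/4 + 1/8) = 10/(-5/8) = 10*(-8/5) = -16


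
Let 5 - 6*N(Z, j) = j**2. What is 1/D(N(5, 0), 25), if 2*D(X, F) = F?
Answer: 2/25 ≈ 0.080000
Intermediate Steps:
N(Z, j) = 5/6 - j**2/6
D(X, F) = F/2
1/D(N(5, 0), 25) = 1/((1/2)*25) = 1/(25/2) = 2/25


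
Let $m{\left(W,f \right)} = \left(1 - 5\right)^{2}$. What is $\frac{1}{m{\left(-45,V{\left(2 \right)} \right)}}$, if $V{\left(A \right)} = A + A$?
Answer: $\frac{1}{16} \approx 0.0625$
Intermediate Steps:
$V{\left(A \right)} = 2 A$
$m{\left(W,f \right)} = 16$ ($m{\left(W,f \right)} = \left(-4\right)^{2} = 16$)
$\frac{1}{m{\left(-45,V{\left(2 \right)} \right)}} = \frac{1}{16}$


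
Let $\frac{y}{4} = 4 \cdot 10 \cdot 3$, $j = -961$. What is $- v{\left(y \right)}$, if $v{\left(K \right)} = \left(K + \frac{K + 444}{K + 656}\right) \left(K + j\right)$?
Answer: $\frac{65681031}{284} \approx 2.3127 \cdot 10^{5}$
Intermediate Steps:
$y = 480$ ($y = 4 \cdot 4 \cdot 10 \cdot 3 = 4 \cdot 40 \cdot 3 = 4 \cdot 120 = 480$)
$v{\left(K \right)} = \left(-961 + K\right) \left(K + \frac{444 + K}{656 + K}\right)$ ($v{\left(K \right)} = \left(K + \frac{K + 444}{K + 656}\right) \left(K - 961\right) = \left(K + \frac{444 + K}{656 + K}\right) \left(-961 + K\right) = \left(-961 + K\right) \left(K + \frac{444 + K}{656 + K}\right)$)
$- v{\left(y \right)} = - \frac{-426684 + 480^{3} - 302847840 - 304 \cdot 480^{2}}{656 + 480} = - \frac{-426684 + 110592000 - 302847840 - 70041600}{1136} = - \frac{-262724124}{1136} = \left(-1\right) \left(- \frac{65681031}{284}\right) = \frac{65681031}{284}$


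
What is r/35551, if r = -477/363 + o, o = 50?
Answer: 5891/4301671 ≈ 0.0013695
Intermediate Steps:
r = 5891/121 (r = -477/363 + 50 = (1/363)*(-477) + 50 = -159/121 + 50 = 5891/121 ≈ 48.686)
r/35551 = (5891/121)/35551 = (5891/121)*(1/35551) = 5891/4301671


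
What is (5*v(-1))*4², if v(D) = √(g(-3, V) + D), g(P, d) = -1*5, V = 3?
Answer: 80*I*√6 ≈ 195.96*I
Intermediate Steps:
g(P, d) = -5
v(D) = √(-5 + D)
(5*v(-1))*4² = (5*√(-5 - 1))*4² = (5*√(-6))*16 = (5*(I*√6))*16 = (5*I*√6)*16 = 80*I*√6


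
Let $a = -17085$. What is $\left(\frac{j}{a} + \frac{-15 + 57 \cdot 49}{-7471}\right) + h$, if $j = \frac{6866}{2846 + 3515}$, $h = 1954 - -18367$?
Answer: $\frac{16498947580863019}{811930984635} \approx 20321.0$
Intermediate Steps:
$h = 20321$ ($h = 1954 + 18367 = 20321$)
$j = \frac{6866}{6361} \approx 1.0794$
$\left(\frac{j}{a} + \frac{-15 + 57 \cdot 49}{-7471}\right) + h = \left(\frac{6866}{6361 \left(-17085\right)} + \frac{-15 + 57 \cdot 49}{-7471}\right) + 20321 = \left(\frac{6866}{6361} \left(- \frac{1}{17085}\right) + \left(-15 + 2793\right) \left(- \frac{1}{7471}\right)\right) + 20321 = \left(- \frac{6866}{108677685} + 2778 \left(- \frac{1}{7471}\right)\right) + 20321 = \left(- \frac{6866}{108677685} - \frac{2778}{7471}\right) + 20321 = - \frac{301957904816}{811930984635} + 20321 = \frac{16498947580863019}{811930984635}$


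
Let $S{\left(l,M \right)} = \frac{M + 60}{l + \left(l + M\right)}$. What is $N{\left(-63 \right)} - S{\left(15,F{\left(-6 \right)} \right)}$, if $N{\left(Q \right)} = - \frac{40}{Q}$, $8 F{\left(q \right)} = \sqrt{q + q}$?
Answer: $\frac{- 23 \sqrt{3} + 10320 i}{63 \left(\sqrt{3} - 120 i\right)} \approx -1.3649 + 0.014431 i$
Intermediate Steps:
$F{\left(q \right)} = \frac{\sqrt{2} \sqrt{q}}{8}$ ($F{\left(q \right)} = \frac{\sqrt{q + q}}{8} = \frac{\sqrt{2 q}}{8} = \frac{\sqrt{2} \sqrt{q}}{8}$)
$S{\left(l,M \right)} = \frac{60 + M}{M + 2 l}$ ($S{\left(l,M \right)} = \frac{60 + M}{l + \left(M + l\right)} = \frac{60 + M}{M + 2 l}$)
$N{\left(-63 \right)} - S{\left(15,F{\left(-6 \right)} \right)} = - \frac{40}{-63} - \frac{60 + \frac{\sqrt{2} \sqrt{-6}}{8}}{\frac{\sqrt{2} \sqrt{-6}}{8} + 2 \cdot 15} = \left(-40\right) \left(- \frac{1}{63}\right) - \frac{60 + \frac{\sqrt{2} i \sqrt{6}}{8}}{\frac{\sqrt{2} i \sqrt{6}}{8} + 30} = \frac{40}{63} - \frac{60 + \frac{i \sqrt{3}}{4}}{\frac{i \sqrt{3}}{4} + 30} = \frac{40}{63} - \frac{60 + \frac{i \sqrt{3}}{4}}{30 + \frac{i \sqrt{3}}{4}}$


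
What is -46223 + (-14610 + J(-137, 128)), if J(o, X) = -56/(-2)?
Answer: -60805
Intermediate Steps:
J(o, X) = 28 (J(o, X) = -56*(-½) = 28)
-46223 + (-14610 + J(-137, 128)) = -46223 + (-14610 + 28) = -46223 - 14582 = -60805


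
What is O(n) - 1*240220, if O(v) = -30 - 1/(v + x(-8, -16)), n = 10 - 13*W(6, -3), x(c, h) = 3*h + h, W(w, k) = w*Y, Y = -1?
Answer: -5766001/24 ≈ -2.4025e+5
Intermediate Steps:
W(w, k) = -w (W(w, k) = w*(-1) = -w)
x(c, h) = 4*h
n = 88 (n = 10 - (-13)*6 = 10 - 13*(-6) = 10 + 78 = 88)
O(v) = -30 - 1/(-64 + v) (O(v) = -30 - 1/(v + 4*(-16)) = -30 - 1/(v - 64) = -30 - 1/(-64 + v))
O(n) - 1*240220 = (1919 - 30*88)/(-64 + 88) - 1*240220 = (1919 - 2640)/24 - 240220 = (1/24)*(-721) - 240220 = -721/24 - 240220 = -5766001/24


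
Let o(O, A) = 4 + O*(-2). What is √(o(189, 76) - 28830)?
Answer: 14*I*√149 ≈ 170.89*I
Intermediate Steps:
o(O, A) = 4 - 2*O
√(o(189, 76) - 28830) = √((4 - 2*189) - 28830) = √((4 - 378) - 28830) = √(-374 - 28830) = √(-29204) = 14*I*√149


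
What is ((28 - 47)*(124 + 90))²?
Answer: 16532356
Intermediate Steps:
((28 - 47)*(124 + 90))² = (-19*214)² = (-4066)² = 16532356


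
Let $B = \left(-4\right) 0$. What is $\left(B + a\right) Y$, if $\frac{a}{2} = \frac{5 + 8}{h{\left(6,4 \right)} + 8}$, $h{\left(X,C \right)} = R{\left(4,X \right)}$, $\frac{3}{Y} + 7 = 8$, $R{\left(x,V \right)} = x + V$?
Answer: $\frac{13}{3} \approx 4.3333$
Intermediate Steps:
$R{\left(x,V \right)} = V + x$
$Y = 3$ ($Y = \frac{3}{-7 + 8} = \frac{3}{1} = 3 \cdot 1 = 3$)
$h{\left(X,C \right)} = 4 + X$ ($h{\left(X,C \right)} = X + 4 = 4 + X$)
$B = 0$
$a = \frac{13}{9}$ ($a = 2 \frac{5 + 8}{\left(4 + 6\right) + 8} = 2 \frac{13}{10 + 8} = 2 \cdot \frac{13}{18} = \frac{13}{9} \approx 1.4444$)
$\left(B + a\right) Y = \left(0 + \frac{13}{9}\right) 3 = \frac{13}{9} \cdot 3 = \frac{13}{3}$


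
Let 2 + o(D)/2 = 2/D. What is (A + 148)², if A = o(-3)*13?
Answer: 55696/9 ≈ 6188.4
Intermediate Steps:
o(D) = -4 + 4/D (o(D) = -4 + 2*(2/D) = -4 + 4/D)
A = -208/3 (A = (-4 + 4/(-3))*13 = (-4 + 4*(-⅓))*13 = (-4 - 4/3)*13 = -16/3*13 = -208/3 ≈ -69.333)
(A + 148)² = (-208/3 + 148)² = (236/3)² = 55696/9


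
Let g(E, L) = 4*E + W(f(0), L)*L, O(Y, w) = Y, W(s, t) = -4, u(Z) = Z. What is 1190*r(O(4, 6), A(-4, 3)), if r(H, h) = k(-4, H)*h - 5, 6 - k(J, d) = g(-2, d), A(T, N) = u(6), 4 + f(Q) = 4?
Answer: 208250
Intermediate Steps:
f(Q) = 0 (f(Q) = -4 + 4 = 0)
A(T, N) = 6
g(E, L) = -4*L + 4*E (g(E, L) = 4*E - 4*L = -4*L + 4*E)
k(J, d) = 14 + 4*d (k(J, d) = 6 - (-4*d + 4*(-2)) = 6 - (-4*d - 8) = 6 - (-8 - 4*d) = 6 + (8 + 4*d) = 14 + 4*d)
r(H, h) = -5 + h*(14 + 4*H) (r(H, h) = (14 + 4*H)*h - 5 = h*(14 + 4*H) - 5 = -5 + h*(14 + 4*H))
1190*r(O(4, 6), A(-4, 3)) = 1190*(-5 + 14*6 + 4*4*6) = 1190*(-5 + 84 + 96) = 1190*175 = 208250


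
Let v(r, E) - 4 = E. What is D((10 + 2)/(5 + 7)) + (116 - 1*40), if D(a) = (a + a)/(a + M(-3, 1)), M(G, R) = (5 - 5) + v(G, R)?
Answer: 229/3 ≈ 76.333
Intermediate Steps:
v(r, E) = 4 + E
M(G, R) = 4 + R (M(G, R) = (5 - 5) + (4 + R) = 0 + (4 + R) = 4 + R)
D(a) = 2*a/(5 + a) (D(a) = (a + a)/(a + (4 + 1)) = (2*a)/(a + 5) = (2*a)/(5 + a) = 2*a/(5 + a))
D((10 + 2)/(5 + 7)) + (116 - 1*40) = 2*((10 + 2)/(5 + 7))/(5 + (10 + 2)/(5 + 7)) + (116 - 1*40) = 2*(12/12)/(5 + 12/12) + (116 - 40) = 2*(12*(1/12))/(5 + 12*(1/12)) + 76 = 2*1/(5 + 1) + 76 = 2*1/6 + 76 = 2*1*(⅙) + 76 = ⅓ + 76 = 229/3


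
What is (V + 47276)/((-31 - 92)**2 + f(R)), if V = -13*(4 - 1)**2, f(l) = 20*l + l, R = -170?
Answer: 47159/11559 ≈ 4.0798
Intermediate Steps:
f(l) = 21*l
V = -117 (V = -13*3**2 = -13*9 = -117)
(V + 47276)/((-31 - 92)**2 + f(R)) = (-117 + 47276)/((-31 - 92)**2 + 21*(-170)) = 47159/((-123)**2 - 3570) = 47159/(15129 - 3570) = 47159/11559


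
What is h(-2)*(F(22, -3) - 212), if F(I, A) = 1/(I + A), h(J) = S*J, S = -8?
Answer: -64432/19 ≈ -3391.2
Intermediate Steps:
h(J) = -8*J
F(I, A) = 1/(A + I)
h(-2)*(F(22, -3) - 212) = (-8*(-2))*(1/(-3 + 22) - 212) = 16*(1/19 - 212) = 16*(-4027/19) = -64432/19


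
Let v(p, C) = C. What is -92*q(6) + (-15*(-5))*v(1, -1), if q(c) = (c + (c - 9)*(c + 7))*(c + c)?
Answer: 36357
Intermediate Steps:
q(c) = 2*c*(c + (-9 + c)*(7 + c)) (q(c) = (c + (-9 + c)*(7 + c))*(2*c) = 2*c*(c + (-9 + c)*(7 + c)))
-92*q(6) + (-15*(-5))*v(1, -1) = -184*6*(-63 + 6**2 - 1*6) - 15*(-5)*(-1) = -184*6*(-63 + 36 - 6) - 5*(-15)*(-1) = -184*6*(-33) + 75*(-1) = -92*(-396) - 75 = 36432 - 75 = 36357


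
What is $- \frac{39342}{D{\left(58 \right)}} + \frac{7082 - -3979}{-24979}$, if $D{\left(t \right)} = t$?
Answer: $- \frac{491682678}{724391} \approx -678.75$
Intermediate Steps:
$- \frac{39342}{D{\left(58 \right)}} + \frac{7082 - -3979}{-24979} = - \frac{39342}{58} + \frac{7082 - -3979}{-24979} = \left(-39342\right) \frac{1}{58} + \left(7082 + 3979\right) \left(- \frac{1}{24979}\right) = - \frac{19671}{29} + 11061 \left(- \frac{1}{24979}\right) = - \frac{19671}{29} - \frac{11061}{24979} = - \frac{491682678}{724391}$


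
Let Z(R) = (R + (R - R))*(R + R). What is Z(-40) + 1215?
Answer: 4415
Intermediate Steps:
Z(R) = 2*R² (Z(R) = (R + 0)*(2*R) = R*(2*R) = 2*R²)
Z(-40) + 1215 = 2*(-40)² + 1215 = 2*1600 + 1215 = 3200 + 1215 = 4415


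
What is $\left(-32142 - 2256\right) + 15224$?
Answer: $-19174$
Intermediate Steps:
$\left(-32142 - 2256\right) + 15224 = -34398 + 15224 = -19174$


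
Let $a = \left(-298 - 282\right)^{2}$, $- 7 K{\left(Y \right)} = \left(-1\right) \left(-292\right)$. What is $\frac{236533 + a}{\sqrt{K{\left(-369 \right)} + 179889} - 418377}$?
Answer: $- \frac{1677913928187}{1225273939972} - \frac{572933 \sqrt{8812517}}{1225273939972} \approx -1.3708$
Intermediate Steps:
$K{\left(Y \right)} = - \frac{292}{7}$ ($K{\left(Y \right)} = - \frac{\left(-1\right) \left(-292\right)}{7} = \left(- \frac{1}{7}\right) 292 = - \frac{292}{7}$)
$a = 336400$ ($a = \left(-580\right)^{2} = 336400$)
$\frac{236533 + a}{\sqrt{K{\left(-369 \right)} + 179889} - 418377} = \frac{236533 + 336400}{\sqrt{- \frac{292}{7} + 179889} - 418377} = \frac{572933}{\sqrt{\frac{1258931}{7}} - 418377} = \frac{572933}{\frac{\sqrt{8812517}}{7} - 418377} = \frac{572933}{-418377 + \frac{\sqrt{8812517}}{7}}$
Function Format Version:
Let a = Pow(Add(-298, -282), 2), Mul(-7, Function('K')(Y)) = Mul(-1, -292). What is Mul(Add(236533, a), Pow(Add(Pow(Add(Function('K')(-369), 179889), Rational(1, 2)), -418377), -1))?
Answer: Add(Rational(-1677913928187, 1225273939972), Mul(Rational(-572933, 1225273939972), Pow(8812517, Rational(1, 2)))) ≈ -1.3708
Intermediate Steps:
Function('K')(Y) = Rational(-292, 7) (Function('K')(Y) = Mul(Rational(-1, 7), Mul(-1, -292)) = Mul(Rational(-1, 7), 292) = Rational(-292, 7))
a = 336400 (a = Pow(-580, 2) = 336400)
Mul(Add(236533, a), Pow(Add(Pow(Add(Function('K')(-369), 179889), Rational(1, 2)), -418377), -1)) = Mul(Add(236533, 336400), Pow(Add(Pow(Add(Rational(-292, 7), 179889), Rational(1, 2)), -418377), -1)) = Mul(572933, Pow(Add(Pow(Rational(1258931, 7), Rational(1, 2)), -418377), -1)) = Mul(572933, Pow(Add(Mul(Rational(1, 7), Pow(8812517, Rational(1, 2))), -418377), -1)) = Mul(572933, Pow(Add(-418377, Mul(Rational(1, 7), Pow(8812517, Rational(1, 2)))), -1))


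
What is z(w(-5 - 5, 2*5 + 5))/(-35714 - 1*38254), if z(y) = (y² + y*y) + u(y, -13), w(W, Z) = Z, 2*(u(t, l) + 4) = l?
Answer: -293/49312 ≈ -0.0059418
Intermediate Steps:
u(t, l) = -4 + l/2
z(y) = -21/2 + 2*y² (z(y) = (y² + y*y) + (-4 + (½)*(-13)) = (y² + y²) + (-4 - 13/2) = 2*y² - 21/2 = -21/2 + 2*y²)
z(w(-5 - 5, 2*5 + 5))/(-35714 - 1*38254) = (-21/2 + 2*(2*5 + 5)²)/(-35714 - 1*38254) = (-21/2 + 2*(10 + 5)²)/(-35714 - 38254) = (-21/2 + 2*15²)/(-73968) = (-21/2 + 2*225)*(-1/73968) = (-21/2 + 450)*(-1/73968) = (879/2)*(-1/73968) = -293/49312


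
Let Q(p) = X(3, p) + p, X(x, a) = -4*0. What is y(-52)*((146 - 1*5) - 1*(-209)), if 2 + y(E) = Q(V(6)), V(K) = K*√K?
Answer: -700 + 2100*√6 ≈ 4443.9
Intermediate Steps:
X(x, a) = 0
V(K) = K^(3/2)
Q(p) = p (Q(p) = 0 + p = p)
y(E) = -2 + 6*√6 (y(E) = -2 + 6^(3/2) = -2 + 6*√6)
y(-52)*((146 - 1*5) - 1*(-209)) = (-2 + 6*√6)*((146 - 1*5) - 1*(-209)) = (-2 + 6*√6)*((146 - 5) + 209) = (-2 + 6*√6)*(141 + 209) = (-2 + 6*√6)*350 = -700 + 2100*√6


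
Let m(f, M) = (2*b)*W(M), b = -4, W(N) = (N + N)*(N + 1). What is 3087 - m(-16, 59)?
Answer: 59727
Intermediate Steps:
W(N) = 2*N*(1 + N) (W(N) = (2*N)*(1 + N) = 2*N*(1 + N))
m(f, M) = -16*M*(1 + M) (m(f, M) = (2*(-4))*(2*M*(1 + M)) = -16*M*(1 + M))
3087 - m(-16, 59) = 3087 - (-16)*59*(1 + 59) = 3087 - (-16)*59*60 = 3087 - 1*(-56640) = 3087 + 56640 = 59727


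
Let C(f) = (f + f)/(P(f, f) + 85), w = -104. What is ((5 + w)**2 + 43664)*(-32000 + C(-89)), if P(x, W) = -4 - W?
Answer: -1710935981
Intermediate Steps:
C(f) = 2*f/(81 - f) (C(f) = (f + f)/((-4 - f) + 85) = (2*f)/(81 - f) = 2*f/(81 - f))
((5 + w)**2 + 43664)*(-32000 + C(-89)) = ((5 - 104)**2 + 43664)*(-32000 - 2*(-89)/(-81 - 89)) = ((-99)**2 + 43664)*(-32000 - 2*(-89)/(-170)) = (9801 + 43664)*(-32000 - 2*(-89)*(-1/170)) = 53465*(-32000 - 89/85) = 53465*(-2720089/85) = -1710935981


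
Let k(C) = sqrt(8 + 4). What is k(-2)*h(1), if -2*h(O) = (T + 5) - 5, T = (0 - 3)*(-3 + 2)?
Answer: -3*sqrt(3) ≈ -5.1962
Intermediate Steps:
T = 3 (T = -3*(-1) = 3)
k(C) = 2*sqrt(3) (k(C) = sqrt(12) = 2*sqrt(3))
h(O) = -3/2 (h(O) = -((3 + 5) - 5)/2 = -(8 - 5)/2 = -1/2*3 = -3/2)
k(-2)*h(1) = (2*sqrt(3))*(-3/2) = -3*sqrt(3)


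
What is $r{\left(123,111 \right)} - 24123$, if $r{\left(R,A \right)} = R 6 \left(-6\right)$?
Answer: $-28551$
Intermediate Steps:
$r{\left(R,A \right)} = - 36 R$ ($r{\left(R,A \right)} = 6 R \left(-6\right) = - 36 R$)
$r{\left(123,111 \right)} - 24123 = \left(-36\right) 123 - 24123 = -4428 - 24123 = -28551$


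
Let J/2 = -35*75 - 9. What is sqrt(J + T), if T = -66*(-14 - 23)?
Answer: 3*I*sqrt(314) ≈ 53.16*I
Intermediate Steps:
T = 2442 (T = -66*(-37) = 2442)
J = -5268 (J = 2*(-35*75 - 9) = 2*(-2625 - 9) = 2*(-2634) = -5268)
sqrt(J + T) = sqrt(-5268 + 2442) = sqrt(-2826) = 3*I*sqrt(314)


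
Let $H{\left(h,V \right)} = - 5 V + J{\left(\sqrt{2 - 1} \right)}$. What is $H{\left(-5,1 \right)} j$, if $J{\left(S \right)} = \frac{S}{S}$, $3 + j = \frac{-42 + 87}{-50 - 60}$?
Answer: $\frac{150}{11} \approx 13.636$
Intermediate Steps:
$j = - \frac{75}{22}$ ($j = -3 + \frac{-42 + 87}{-50 - 60} = -3 + \frac{45}{-110} = -3 + 45 \left(- \frac{1}{110}\right) = -3 - \frac{9}{22} = - \frac{75}{22} \approx -3.4091$)
$J{\left(S \right)} = 1$
$H{\left(h,V \right)} = 1 - 5 V$ ($H{\left(h,V \right)} = - 5 V + 1 = 1 - 5 V$)
$H{\left(-5,1 \right)} j = \left(1 - 5\right) \left(- \frac{75}{22}\right) = \left(-4\right) \left(- \frac{75}{22}\right) = \frac{150}{11}$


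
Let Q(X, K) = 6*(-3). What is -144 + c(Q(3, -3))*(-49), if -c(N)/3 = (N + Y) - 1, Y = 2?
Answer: -2643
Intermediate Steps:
Q(X, K) = -18
c(N) = -3 - 3*N (c(N) = -3*((N + 2) - 1) = -3*((2 + N) - 1) = -3*(1 + N) = -3 - 3*N)
-144 + c(Q(3, -3))*(-49) = -144 + (-3 - 3*(-18))*(-49) = -144 + (-3 + 54)*(-49) = -144 + 51*(-49) = -144 - 2499 = -2643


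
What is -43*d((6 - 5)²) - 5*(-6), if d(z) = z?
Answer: -13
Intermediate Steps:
-43*d((6 - 5)²) - 5*(-6) = -43*(6 - 5)² - 5*(-6) = -43*1² + 30 = -43*1 + 30 = -43 + 30 = -13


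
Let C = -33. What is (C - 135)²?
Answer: 28224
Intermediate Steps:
(C - 135)² = (-33 - 135)² = (-168)² = 28224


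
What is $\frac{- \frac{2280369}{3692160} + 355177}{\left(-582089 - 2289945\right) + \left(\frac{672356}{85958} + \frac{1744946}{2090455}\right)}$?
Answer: $- \frac{7854715564929174442213}{63514758544867451076864} \approx -0.12367$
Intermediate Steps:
$\frac{- \frac{2280369}{3692160} + 355177}{\left(-582089 - 2289945\right) + \left(\frac{672356}{85958} + \frac{1744946}{2090455}\right)} = \frac{\left(-2280369\right) \frac{1}{3692160} + 355177}{\left(-582089 - 2289945\right) + \left(672356 \cdot \frac{1}{85958} + 1744946 \cdot \frac{1}{2090455}\right)} = \frac{- \frac{760123}{1230720} + 355177}{-2872034 + \left(\frac{336178}{42979} + \frac{1744946}{2090455}\right)} = \frac{437122677317}{1230720 \left(-2872034 + \frac{777761015124}{89845665445}\right)} = \frac{437122677317}{1230720 \left(- \frac{258039028149650006}{89845665445}\right)} = \frac{437122677317}{1230720} \left(- \frac{89845665445}{258039028149650006}\right) = - \frac{7854715564929174442213}{63514758544867451076864}$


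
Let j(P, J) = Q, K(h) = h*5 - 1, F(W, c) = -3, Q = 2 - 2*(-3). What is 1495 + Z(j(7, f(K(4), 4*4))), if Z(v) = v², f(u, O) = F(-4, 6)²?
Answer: 1559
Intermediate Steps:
Q = 8 (Q = 2 + 6 = 8)
K(h) = -1 + 5*h (K(h) = 5*h - 1 = -1 + 5*h)
f(u, O) = 9 (f(u, O) = (-3)² = 9)
j(P, J) = 8
1495 + Z(j(7, f(K(4), 4*4))) = 1495 + 8² = 1495 + 64 = 1559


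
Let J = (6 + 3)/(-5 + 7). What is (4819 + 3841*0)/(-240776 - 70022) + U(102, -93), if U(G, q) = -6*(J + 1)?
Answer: -10261153/310798 ≈ -33.016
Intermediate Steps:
J = 9/2 ≈ 4.5000
U(G, q) = -33 (U(G, q) = -6*(9/2 + 1) = -6*11/2 = -33)
(4819 + 3841*0)/(-240776 - 70022) + U(102, -93) = (4819 + 3841*0)/(-240776 - 70022) - 33 = (4819 + 0)/(-310798) - 33 = 4819*(-1/310798) - 33 = -4819/310798 - 33 = -10261153/310798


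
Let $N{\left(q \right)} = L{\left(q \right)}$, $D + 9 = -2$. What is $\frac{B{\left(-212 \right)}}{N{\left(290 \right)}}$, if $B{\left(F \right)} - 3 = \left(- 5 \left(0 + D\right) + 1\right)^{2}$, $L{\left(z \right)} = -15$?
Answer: $- \frac{3139}{15} \approx -209.27$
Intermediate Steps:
$D = -11$ ($D = -9 - 2 = -11$)
$N{\left(q \right)} = -15$
$B{\left(F \right)} = 3139$ ($B{\left(F \right)} = 3 + \left(- 5 \left(0 - 11\right) + 1\right)^{2} = 3 + \left(\left(-5\right) \left(-11\right) + 1\right)^{2} = 3 + \left(55 + 1\right)^{2} = 3 + 56^{2} = 3 + 3136 = 3139$)
$\frac{B{\left(-212 \right)}}{N{\left(290 \right)}} = \frac{3139}{-15} = 3139 \left(- \frac{1}{15}\right) = - \frac{3139}{15}$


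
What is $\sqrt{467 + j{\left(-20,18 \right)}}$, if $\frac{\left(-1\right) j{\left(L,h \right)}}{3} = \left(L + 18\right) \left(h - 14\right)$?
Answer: $\sqrt{491} \approx 22.159$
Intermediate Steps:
$j{\left(L,h \right)} = - 3 \left(-14 + h\right) \left(18 + L\right)$ ($j{\left(L,h \right)} = - 3 \left(L + 18\right) \left(h - 14\right) = - 3 \left(18 + L\right) \left(-14 + h\right) = - 3 \left(-14 + h\right) \left(18 + L\right)$)
$\sqrt{467 + j{\left(-20,18 \right)}} = \sqrt{467 + \left(756 - 972 + 42 \left(-20\right) - \left(-60\right) 18\right)} = \sqrt{467 + \left(756 - 972 - 840 + 1080\right)} = \sqrt{467 + 24} = \sqrt{491}$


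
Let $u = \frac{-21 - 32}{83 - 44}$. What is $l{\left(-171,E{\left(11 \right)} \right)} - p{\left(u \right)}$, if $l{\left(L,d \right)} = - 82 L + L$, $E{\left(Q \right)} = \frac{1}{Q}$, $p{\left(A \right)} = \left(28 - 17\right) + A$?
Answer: $\frac{539813}{39} \approx 13841.0$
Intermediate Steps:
$u = - \frac{53}{39} \approx -1.359$
$p{\left(A \right)} = 11 + A$
$l{\left(L,d \right)} = - 81 L$
$l{\left(-171,E{\left(11 \right)} \right)} - p{\left(u \right)} = \left(-81\right) \left(-171\right) - \left(11 - \frac{53}{39}\right) = 13851 - \frac{376}{39} = \frac{539813}{39}$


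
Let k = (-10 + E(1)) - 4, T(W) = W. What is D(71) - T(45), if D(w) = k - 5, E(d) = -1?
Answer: -65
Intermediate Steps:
k = -15 (k = (-10 - 1) - 4 = -11 - 4 = -15)
D(w) = -20 (D(w) = -15 - 5 = -20)
D(71) - T(45) = -20 - 1*45 = -20 - 45 = -65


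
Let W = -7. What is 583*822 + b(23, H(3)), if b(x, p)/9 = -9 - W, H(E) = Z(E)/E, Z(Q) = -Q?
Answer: 479208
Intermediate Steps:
H(E) = -1 (H(E) = (-E)/E = -1)
b(x, p) = -18 (b(x, p) = 9*(-9 - 1*(-7)) = 9*(-9 + 7) = 9*(-2) = -18)
583*822 + b(23, H(3)) = 583*822 - 18 = 479226 - 18 = 479208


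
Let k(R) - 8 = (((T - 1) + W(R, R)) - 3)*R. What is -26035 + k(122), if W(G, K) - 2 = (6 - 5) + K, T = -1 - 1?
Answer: -11509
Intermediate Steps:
T = -2
W(G, K) = 3 + K (W(G, K) = 2 + ((6 - 5) + K) = 2 + (1 + K) = 3 + K)
k(R) = 8 + R*(-3 + R) (k(R) = 8 + (((-2 - 1) + (3 + R)) - 3)*R = 8 + ((-3 + (3 + R)) - 3)*R = 8 + (R - 3)*R = 8 + (-3 + R)*R = 8 + R*(-3 + R))
-26035 + k(122) = -26035 + (8 + 122² - 3*122) = -26035 + (8 + 14884 - 366) = -26035 + 14526 = -11509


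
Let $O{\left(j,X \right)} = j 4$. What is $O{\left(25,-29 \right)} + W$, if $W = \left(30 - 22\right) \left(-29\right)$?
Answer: $-132$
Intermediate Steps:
$O{\left(j,X \right)} = 4 j$
$W = -232$ ($W = 8 \left(-29\right) = -232$)
$O{\left(25,-29 \right)} + W = 4 \cdot 25 - 232 = 100 - 232 = -132$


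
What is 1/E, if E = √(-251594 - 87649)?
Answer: -I*√339243/339243 ≈ -0.0017169*I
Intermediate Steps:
E = I*√339243 (E = √(-339243) = I*√339243 ≈ 582.45*I)
1/E = 1/(I*√339243) = -I*√339243/339243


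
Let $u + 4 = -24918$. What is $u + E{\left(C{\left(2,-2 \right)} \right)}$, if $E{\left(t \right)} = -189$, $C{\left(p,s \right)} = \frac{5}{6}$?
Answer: $-25111$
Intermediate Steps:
$u = -24922$ ($u = -4 - 24918 = -24922$)
$C{\left(p,s \right)} = \frac{5}{6}$ ($C{\left(p,s \right)} = 5 \cdot \frac{1}{6} = \frac{5}{6}$)
$u + E{\left(C{\left(2,-2 \right)} \right)} = -24922 - 189 = -25111$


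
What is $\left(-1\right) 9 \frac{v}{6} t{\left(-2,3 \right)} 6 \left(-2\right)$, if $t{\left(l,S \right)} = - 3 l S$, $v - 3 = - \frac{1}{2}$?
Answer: $810$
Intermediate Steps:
$v = \frac{5}{2}$ ($v = 3 - \frac{1}{2} = \frac{5}{2} \approx 2.5$)
$t{\left(l,S \right)} = - 3 S l$
$\left(-1\right) 9 \frac{v}{6} t{\left(-2,3 \right)} 6 \left(-2\right) = \left(-1\right) 9 \frac{5}{2 \cdot 6} \left(\left(-3\right) 3 \left(-2\right)\right) 6 \left(-2\right) = - 9 \cdot \frac{5}{2} \cdot \frac{1}{6} \cdot 18 \cdot 6 \left(-2\right) = - 9 \cdot \frac{5}{12} \cdot 18 \cdot 6 \left(-2\right) = - 9 \cdot \frac{15}{2} \cdot 6 \left(-2\right) = \left(-9\right) 45 \left(-2\right) = \left(-405\right) \left(-2\right) = 810$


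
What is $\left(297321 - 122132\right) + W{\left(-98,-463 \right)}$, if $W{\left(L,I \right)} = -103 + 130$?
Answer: $175216$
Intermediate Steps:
$W{\left(L,I \right)} = 27$
$\left(297321 - 122132\right) + W{\left(-98,-463 \right)} = \left(297321 - 122132\right) + 27 = 175189 + 27 = 175216$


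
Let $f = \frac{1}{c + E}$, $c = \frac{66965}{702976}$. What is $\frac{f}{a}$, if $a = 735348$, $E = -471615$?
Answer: $- \frac{175744}{60948208471238175} \approx -2.8835 \cdot 10^{-12}$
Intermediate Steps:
$c = \frac{66965}{702976}$ ($c = 66965 \cdot \frac{1}{702976} = \frac{66965}{702976} \approx 0.095259$)
$f = - \frac{702976}{331533959275}$ ($f = \frac{1}{\frac{66965}{702976} - 471615} = \frac{1}{- \frac{331533959275}{702976}} = - \frac{702976}{331533959275} \approx -2.1204 \cdot 10^{-6}$)
$\frac{f}{a} = - \frac{702976}{331533959275 \cdot 735348} = \left(- \frac{702976}{331533959275}\right) \frac{1}{735348} = - \frac{175744}{60948208471238175}$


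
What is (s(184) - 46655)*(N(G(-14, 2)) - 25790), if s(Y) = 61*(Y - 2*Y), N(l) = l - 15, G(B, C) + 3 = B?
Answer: 1494551538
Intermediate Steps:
G(B, C) = -3 + B
N(l) = -15 + l
s(Y) = -61*Y (s(Y) = 61*(-Y) = -61*Y)
(s(184) - 46655)*(N(G(-14, 2)) - 25790) = (-61*184 - 46655)*((-15 + (-3 - 14)) - 25790) = (-11224 - 46655)*((-15 - 17) - 25790) = -57879*(-32 - 25790) = -57879*(-25822) = 1494551538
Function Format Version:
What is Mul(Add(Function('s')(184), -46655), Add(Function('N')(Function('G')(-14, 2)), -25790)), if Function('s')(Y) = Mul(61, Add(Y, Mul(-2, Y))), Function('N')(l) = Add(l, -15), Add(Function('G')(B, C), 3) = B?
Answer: 1494551538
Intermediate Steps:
Function('G')(B, C) = Add(-3, B)
Function('N')(l) = Add(-15, l)
Function('s')(Y) = Mul(-61, Y) (Function('s')(Y) = Mul(61, Mul(-1, Y)) = Mul(-61, Y))
Mul(Add(Function('s')(184), -46655), Add(Function('N')(Function('G')(-14, 2)), -25790)) = Mul(Add(Mul(-61, 184), -46655), Add(Add(-15, Add(-3, -14)), -25790)) = Mul(Add(-11224, -46655), Add(Add(-15, -17), -25790)) = Mul(-57879, Add(-32, -25790)) = Mul(-57879, -25822) = 1494551538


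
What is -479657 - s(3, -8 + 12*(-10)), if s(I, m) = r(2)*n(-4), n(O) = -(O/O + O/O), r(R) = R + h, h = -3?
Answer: -479659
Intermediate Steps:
r(R) = -3 + R (r(R) = R - 3 = -3 + R)
n(O) = -2 (n(O) = -(1 + 1) = -1*2 = -2)
s(I, m) = 2 (s(I, m) = (-3 + 2)*(-2) = -1*(-2) = 2)
-479657 - s(3, -8 + 12*(-10)) = -479657 - 1*2 = -479657 - 2 = -479659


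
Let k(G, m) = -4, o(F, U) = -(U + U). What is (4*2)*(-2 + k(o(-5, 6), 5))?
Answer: -48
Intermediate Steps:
o(F, U) = -2*U
(4*2)*(-2 + k(o(-5, 6), 5)) = (4*2)*(-2 - 4) = 8*(-6) = -48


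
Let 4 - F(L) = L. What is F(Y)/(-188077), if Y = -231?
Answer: -235/188077 ≈ -0.0012495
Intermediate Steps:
F(L) = 4 - L
F(Y)/(-188077) = (4 - 1*(-231))/(-188077) = (4 + 231)*(-1/188077) = 235*(-1/188077) = -235/188077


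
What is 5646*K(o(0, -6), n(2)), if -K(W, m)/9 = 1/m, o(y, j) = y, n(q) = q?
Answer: -25407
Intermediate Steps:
K(W, m) = -9/m
5646*K(o(0, -6), n(2)) = 5646*(-9/2) = -25407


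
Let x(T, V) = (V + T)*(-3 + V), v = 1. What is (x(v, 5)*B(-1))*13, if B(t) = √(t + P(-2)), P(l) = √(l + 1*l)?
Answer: 156*√(-1 + 2*I) ≈ 122.64 + 198.44*I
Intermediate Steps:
P(l) = √2*√l (P(l) = √(l + l) = √(2*l) = √2*√l)
B(t) = √(t + 2*I) (B(t) = √(t + √2*√(-2)) = √(t + √2*(I*√2)) = √(t + 2*I))
x(T, V) = (-3 + V)*(T + V) (x(T, V) = (T + V)*(-3 + V) = (-3 + V)*(T + V))
(x(v, 5)*B(-1))*13 = ((5² - 3*1 - 3*5 + 1*5)*√(-1 + 2*I))*13 = ((25 - 3 - 15 + 5)*√(-1 + 2*I))*13 = (12*√(-1 + 2*I))*13 = 156*√(-1 + 2*I)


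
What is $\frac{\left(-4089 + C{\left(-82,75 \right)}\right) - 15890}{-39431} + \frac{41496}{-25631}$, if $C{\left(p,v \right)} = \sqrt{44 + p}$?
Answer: $- \frac{59165633}{53192419} - \frac{i \sqrt{38}}{39431} \approx -1.1123 - 0.00015633 i$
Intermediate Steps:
$\frac{\left(-4089 + C{\left(-82,75 \right)}\right) - 15890}{-39431} + \frac{41496}{-25631} = \frac{\left(-4089 + \sqrt{44 - 82}\right) - 15890}{-39431} + \frac{41496}{-25631} = \left(\left(-4089 + \sqrt{-38}\right) - 15890\right) \left(- \frac{1}{39431}\right) + 41496 \left(- \frac{1}{25631}\right) = \left(\left(-4089 + i \sqrt{38}\right) - 15890\right) \left(- \frac{1}{39431}\right) - \frac{2184}{1349} = \left(-19979 + i \sqrt{38}\right) \left(- \frac{1}{39431}\right) - \frac{2184}{1349} = \left(\frac{19979}{39431} - \frac{i \sqrt{38}}{39431}\right) - \frac{2184}{1349} = - \frac{59165633}{53192419} - \frac{i \sqrt{38}}{39431}$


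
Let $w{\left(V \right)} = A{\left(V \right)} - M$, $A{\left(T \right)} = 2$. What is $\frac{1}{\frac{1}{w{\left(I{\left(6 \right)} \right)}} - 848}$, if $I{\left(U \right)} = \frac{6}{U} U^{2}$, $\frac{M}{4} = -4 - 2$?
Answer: $- \frac{26}{22047} \approx -0.0011793$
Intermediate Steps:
$M = -24$ ($M = 4 \left(-4 - 2\right) = 4 \left(-6\right) = -24$)
$I{\left(U \right)} = 6 U$
$w{\left(V \right)} = 26$ ($w{\left(V \right)} = 2 - -24 = 2 + 24 = 26$)
$\frac{1}{\frac{1}{w{\left(I{\left(6 \right)} \right)}} - 848} = \frac{1}{\frac{1}{26} - 848} = \frac{1}{- \frac{22047}{26}} = - \frac{26}{22047}$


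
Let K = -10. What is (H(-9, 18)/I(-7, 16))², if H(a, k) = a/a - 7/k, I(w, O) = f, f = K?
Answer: 121/32400 ≈ 0.0037346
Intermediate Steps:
f = -10
I(w, O) = -10
H(a, k) = 1 - 7/k
(H(-9, 18)/I(-7, 16))² = (((-7 + 18)/18)/(-10))² = (((1/18)*11)*(-⅒))² = ((11/18)*(-⅒))² = (-11/180)² = 121/32400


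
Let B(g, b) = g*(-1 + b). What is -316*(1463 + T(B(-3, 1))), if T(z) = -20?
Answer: -455988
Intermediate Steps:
-316*(1463 + T(B(-3, 1))) = -316*(1463 - 20) = -316*1443 = -455988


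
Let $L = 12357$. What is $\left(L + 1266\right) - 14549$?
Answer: $-926$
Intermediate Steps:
$\left(L + 1266\right) - 14549 = \left(12357 + 1266\right) - 14549 = 13623 - 14549 = -926$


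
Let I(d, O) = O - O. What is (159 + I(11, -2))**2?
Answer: 25281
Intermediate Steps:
I(d, O) = 0
(159 + I(11, -2))**2 = (159 + 0)**2 = 159**2 = 25281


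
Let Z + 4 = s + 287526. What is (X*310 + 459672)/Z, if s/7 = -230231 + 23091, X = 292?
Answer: -275096/581229 ≈ -0.47330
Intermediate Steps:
s = -1449980 (s = 7*(-230231 + 23091) = 7*(-207140) = -1449980)
Z = -1162458 (Z = -4 + (-1449980 + 287526) = -4 - 1162454 = -1162458)
(X*310 + 459672)/Z = (292*310 + 459672)/(-1162458) = (90520 + 459672)*(-1/1162458) = 550192*(-1/1162458) = -275096/581229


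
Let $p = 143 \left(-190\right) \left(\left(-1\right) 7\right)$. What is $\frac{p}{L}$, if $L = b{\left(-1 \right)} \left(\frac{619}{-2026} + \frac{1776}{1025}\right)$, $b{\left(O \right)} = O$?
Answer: $- \frac{30381389500}{227977} \approx -1.3327 \cdot 10^{5}$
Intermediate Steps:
$p = 190190$ ($p = \left(-27170\right) \left(-7\right) = 190190$)
$L = - \frac{2963701}{2076650}$ ($L = - (\frac{619}{-2026} + \frac{1776}{1025}) = - (619 \left(- \frac{1}{2026}\right) + 1776 \cdot \frac{1}{1025}) = - (- \frac{619}{2026} + \frac{1776}{1025}) = \left(-1\right) \frac{2963701}{2076650} = - \frac{2963701}{2076650} \approx -1.4272$)
$\frac{p}{L} = \frac{190190}{- \frac{2963701}{2076650}} = 190190 \left(- \frac{2076650}{2963701}\right) = - \frac{30381389500}{227977}$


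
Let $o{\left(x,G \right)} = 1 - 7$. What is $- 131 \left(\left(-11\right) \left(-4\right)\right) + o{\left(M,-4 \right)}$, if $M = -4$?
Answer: $-5770$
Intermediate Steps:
$o{\left(x,G \right)} = -6$ ($o{\left(x,G \right)} = 1 - 7 = -6$)
$- 131 \left(\left(-11\right) \left(-4\right)\right) + o{\left(M,-4 \right)} = - 131 \left(\left(-11\right) \left(-4\right)\right) - 6 = \left(-131\right) 44 - 6 = -5764 - 6 = -5770$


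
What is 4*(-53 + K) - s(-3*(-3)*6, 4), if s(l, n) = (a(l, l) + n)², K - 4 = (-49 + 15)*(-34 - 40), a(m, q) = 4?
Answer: 9804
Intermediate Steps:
K = 2520 (K = 4 + (-49 + 15)*(-34 - 40) = 4 - 34*(-74) = 4 + 2516 = 2520)
s(l, n) = (4 + n)²
4*(-53 + K) - s(-3*(-3)*6, 4) = 4*(-53 + 2520) - (4 + 4)² = 4*2467 - 1*8² = 9868 - 1*64 = 9868 - 64 = 9804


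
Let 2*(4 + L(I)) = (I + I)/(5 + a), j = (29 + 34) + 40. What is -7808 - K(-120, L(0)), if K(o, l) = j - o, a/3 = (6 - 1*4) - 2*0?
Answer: -8031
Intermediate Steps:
a = 6 (a = 3*((6 - 1*4) - 2*0) = 3*((6 - 4) + 0) = 3*(2 + 0) = 3*2 = 6)
j = 103 (j = 63 + 40 = 103)
L(I) = -4 + I/11 (L(I) = -4 + ((I + I)/(5 + 6))/2 = -4 + ((2*I)/11)/2 = -4 + ((2*I)*(1/11))/2 = -4 + (2*I/11)/2 = -4 + I/11)
K(o, l) = 103 - o
-7808 - K(-120, L(0)) = -7808 - (103 - 1*(-120)) = -7808 - (103 + 120) = -7808 - 1*223 = -7808 - 223 = -8031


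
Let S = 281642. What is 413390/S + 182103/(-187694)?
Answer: 13151484767/26431256774 ≈ 0.49757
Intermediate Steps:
413390/S + 182103/(-187694) = 413390/281642 + 182103/(-187694) = 413390*(1/281642) + 182103*(-1/187694) = 206695/140821 - 182103/187694 = 13151484767/26431256774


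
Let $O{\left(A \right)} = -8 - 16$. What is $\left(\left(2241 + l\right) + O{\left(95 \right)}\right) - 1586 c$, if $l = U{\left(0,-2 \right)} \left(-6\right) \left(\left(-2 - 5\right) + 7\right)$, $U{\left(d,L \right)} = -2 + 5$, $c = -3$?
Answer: $6975$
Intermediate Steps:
$O{\left(A \right)} = -24$ ($O{\left(A \right)} = -8 - 16 = -24$)
$U{\left(d,L \right)} = 3$
$l = 0$ ($l = 3 \left(-6\right) \left(\left(-2 - 5\right) + 7\right) = - 18 \left(-7 + 7\right) = \left(-18\right) 0 = 0$)
$\left(\left(2241 + l\right) + O{\left(95 \right)}\right) - 1586 c = \left(\left(2241 + 0\right) - 24\right) - -4758 = \left(2241 - 24\right) + 4758 = 2217 + 4758 = 6975$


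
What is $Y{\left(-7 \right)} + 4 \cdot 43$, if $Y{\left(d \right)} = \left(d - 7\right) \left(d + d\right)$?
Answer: $368$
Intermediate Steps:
$Y{\left(d \right)} = 2 d \left(-7 + d\right)$ ($Y{\left(d \right)} = \left(-7 + d\right) 2 d = 2 d \left(-7 + d\right)$)
$Y{\left(-7 \right)} + 4 \cdot 43 = 2 \left(-7\right) \left(-7 - 7\right) + 4 \cdot 43 = 2 \left(-7\right) \left(-14\right) + 172 = 196 + 172 = 368$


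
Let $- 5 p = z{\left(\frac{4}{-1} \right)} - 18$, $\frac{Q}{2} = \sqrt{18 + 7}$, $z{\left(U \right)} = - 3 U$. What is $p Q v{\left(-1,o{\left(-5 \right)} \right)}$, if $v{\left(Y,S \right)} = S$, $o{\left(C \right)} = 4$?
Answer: $48$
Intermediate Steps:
$Q = 10$ ($Q = 2 \sqrt{18 + 7} = 2 \sqrt{25} = 2 \cdot 5 = 10$)
$p = \frac{6}{5}$ ($p = - \frac{- 3 \frac{4}{-1} - 18}{5} = - \frac{- 3 \cdot 4 \left(-1\right) - 18}{5} = - \frac{\left(-3\right) \left(-4\right) - 18}{5} = - \frac{12 - 18}{5} = \left(- \frac{1}{5}\right) \left(-6\right) = \frac{6}{5} \approx 1.2$)
$p Q v{\left(-1,o{\left(-5 \right)} \right)} = \frac{6}{5} \cdot 10 \cdot 4 = 12 \cdot 4 = 48$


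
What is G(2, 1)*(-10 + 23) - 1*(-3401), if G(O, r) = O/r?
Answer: 3427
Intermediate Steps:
G(2, 1)*(-10 + 23) - 1*(-3401) = (2/1)*(-10 + 23) - 1*(-3401) = (2*1)*13 + 3401 = 2*13 + 3401 = 26 + 3401 = 3427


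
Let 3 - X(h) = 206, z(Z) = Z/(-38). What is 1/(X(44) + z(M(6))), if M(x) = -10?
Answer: -19/3852 ≈ -0.0049325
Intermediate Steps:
z(Z) = -Z/38 (z(Z) = Z*(-1/38) = -Z/38)
X(h) = -203 (X(h) = 3 - 1*206 = 3 - 206 = -203)
1/(X(44) + z(M(6))) = 1/(-203 - 1/38*(-10)) = 1/(-203 + 5/19) = 1/(-3852/19) = -19/3852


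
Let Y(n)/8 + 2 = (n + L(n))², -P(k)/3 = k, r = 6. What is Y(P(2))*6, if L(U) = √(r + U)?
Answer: 1632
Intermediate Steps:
P(k) = -3*k
L(U) = √(6 + U)
Y(n) = -16 + 8*(n + √(6 + n))²
Y(P(2))*6 = (-16 + 8*(-3*2 + √(6 - 3*2))²)*6 = (-16 + 8*(-6 + √(6 - 6))²)*6 = (-16 + 8*(-6 + √0)²)*6 = (-16 + 8*(-6 + 0)²)*6 = (-16 + 8*(-6)²)*6 = (-16 + 8*36)*6 = (-16 + 288)*6 = 272*6 = 1632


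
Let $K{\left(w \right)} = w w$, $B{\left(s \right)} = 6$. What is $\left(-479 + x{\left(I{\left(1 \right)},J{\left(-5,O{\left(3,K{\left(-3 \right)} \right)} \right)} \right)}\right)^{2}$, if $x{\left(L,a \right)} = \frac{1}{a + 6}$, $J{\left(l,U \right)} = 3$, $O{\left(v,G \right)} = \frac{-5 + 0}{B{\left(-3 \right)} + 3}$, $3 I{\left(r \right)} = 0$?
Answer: $\frac{18576100}{81} \approx 2.2933 \cdot 10^{5}$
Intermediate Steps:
$I{\left(r \right)} = 0$ ($I{\left(r \right)} = \frac{1}{3} \cdot 0 = 0$)
$K{\left(w \right)} = w^{2}$
$O{\left(v,G \right)} = - \frac{5}{9}$ ($O{\left(v,G \right)} = \frac{-5 + 0}{6 + 3} = - \frac{5}{9}$)
$x{\left(L,a \right)} = \frac{1}{6 + a}$
$\left(-479 + x{\left(I{\left(1 \right)},J{\left(-5,O{\left(3,K{\left(-3 \right)} \right)} \right)} \right)}\right)^{2} = \left(-479 + \frac{1}{6 + 3}\right)^{2} = \left(-479 + \frac{1}{9}\right)^{2} = \left(- \frac{4310}{9}\right)^{2} = \frac{18576100}{81}$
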